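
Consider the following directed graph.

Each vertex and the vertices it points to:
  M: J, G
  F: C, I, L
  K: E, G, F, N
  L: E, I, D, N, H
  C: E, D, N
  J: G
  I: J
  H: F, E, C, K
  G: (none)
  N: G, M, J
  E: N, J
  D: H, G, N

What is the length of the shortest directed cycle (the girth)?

For each vertex v, BFS finds the shortest path from v back to v.
The shortest such closed walk is H → F → L → H, length 3.

3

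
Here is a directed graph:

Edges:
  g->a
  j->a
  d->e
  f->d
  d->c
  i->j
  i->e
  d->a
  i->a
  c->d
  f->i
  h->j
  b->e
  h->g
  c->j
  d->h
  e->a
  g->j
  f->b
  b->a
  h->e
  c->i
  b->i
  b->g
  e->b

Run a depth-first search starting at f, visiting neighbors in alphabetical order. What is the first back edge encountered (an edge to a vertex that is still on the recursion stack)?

DFS from f (visiting neighbors in alphabetical order); mark gray on enter, black on exit:
f gray
  b gray
    a gray
    a black
    e gray
      e→a: a black — skip
      e→b: b is gray → back edge
First back edge: e → b.

e→b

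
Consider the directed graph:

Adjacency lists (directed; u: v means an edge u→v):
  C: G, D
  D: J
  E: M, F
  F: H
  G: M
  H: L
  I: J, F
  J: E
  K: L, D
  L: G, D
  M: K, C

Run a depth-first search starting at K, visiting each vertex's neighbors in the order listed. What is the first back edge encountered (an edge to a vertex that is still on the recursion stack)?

M->K

DFS from K (visiting each vertex's neighbors in the order listed); mark gray on enter, black on exit:
K gray
  L gray
    G gray
      M gray
        M→K: K is gray → back edge
First back edge: M → K.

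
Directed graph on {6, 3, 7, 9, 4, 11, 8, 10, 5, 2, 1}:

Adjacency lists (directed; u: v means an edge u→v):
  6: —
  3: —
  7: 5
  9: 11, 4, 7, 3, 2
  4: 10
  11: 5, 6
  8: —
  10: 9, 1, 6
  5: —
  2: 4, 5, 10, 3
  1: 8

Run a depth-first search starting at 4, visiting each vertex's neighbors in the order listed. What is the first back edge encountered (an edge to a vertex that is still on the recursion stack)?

9→4

DFS from 4 (visiting each vertex's neighbors in the order listed); mark gray on enter, black on exit:
4 gray
  10 gray
    9 gray
      11 gray
        5 gray
        5 black
        6 gray
        6 black
      11 black
      9→4: 4 is gray → back edge
First back edge: 9 → 4.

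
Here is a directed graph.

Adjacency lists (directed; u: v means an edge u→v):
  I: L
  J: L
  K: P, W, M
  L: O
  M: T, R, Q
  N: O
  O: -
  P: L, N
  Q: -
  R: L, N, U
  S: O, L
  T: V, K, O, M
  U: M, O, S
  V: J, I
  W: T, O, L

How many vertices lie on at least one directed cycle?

6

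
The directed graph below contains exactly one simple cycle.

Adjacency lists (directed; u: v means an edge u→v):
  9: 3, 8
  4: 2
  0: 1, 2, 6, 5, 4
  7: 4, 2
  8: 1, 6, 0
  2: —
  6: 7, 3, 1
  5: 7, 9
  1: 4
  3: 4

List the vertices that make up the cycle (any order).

0, 5, 8, 9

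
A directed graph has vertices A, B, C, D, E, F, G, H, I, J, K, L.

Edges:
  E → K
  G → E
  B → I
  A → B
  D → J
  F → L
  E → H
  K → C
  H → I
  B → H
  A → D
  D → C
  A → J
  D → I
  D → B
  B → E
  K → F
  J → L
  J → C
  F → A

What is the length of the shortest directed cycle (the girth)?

5

For each vertex v, BFS finds the shortest path from v back to v.
The shortest such closed walk is E → K → F → A → B → E, length 5.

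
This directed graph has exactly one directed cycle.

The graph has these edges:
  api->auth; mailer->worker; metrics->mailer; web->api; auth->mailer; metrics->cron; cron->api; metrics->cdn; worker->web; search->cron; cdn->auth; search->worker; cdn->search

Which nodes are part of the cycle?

api, web, auth, mailer, worker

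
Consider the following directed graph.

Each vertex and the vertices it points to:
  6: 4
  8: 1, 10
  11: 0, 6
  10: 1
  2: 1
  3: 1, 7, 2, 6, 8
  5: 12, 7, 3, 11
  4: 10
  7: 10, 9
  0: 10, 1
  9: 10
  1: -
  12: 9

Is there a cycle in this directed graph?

No

DFS with white/gray/black marking, starting from 0:
0 gray
  10 gray
    1 gray
    1 black
  10 black
  0→1: 1 black — skip
0 black
6 gray
  4 gray
    4→10: 10 black — skip
  4 black
6 black
8 gray
  8→1: 1 black — skip
  8→10: 10 black — skip
8 black
11 gray
  11→0: 0 black — skip
  11→6: 6 black — skip
11 black
2 gray
  2→1: 1 black — skip
2 black
3 gray
  3→1: 1 black — skip
  7 gray
    7→10: 10 black — skip
    9 gray
      9→10: 10 black — skip
    9 black
  7 black
  3→2: 2 black — skip
  3→6: 6 black — skip
  3→8: 8 black — skip
3 black
5 gray
  12 gray
    12→9: 9 black — skip
  12 black
  5→7: 7 black — skip
  5→3: 3 black — skip
  5→11: 11 black — skip
5 black
Every edge goes to a white or black vertex — no back edge, so the graph is acyclic.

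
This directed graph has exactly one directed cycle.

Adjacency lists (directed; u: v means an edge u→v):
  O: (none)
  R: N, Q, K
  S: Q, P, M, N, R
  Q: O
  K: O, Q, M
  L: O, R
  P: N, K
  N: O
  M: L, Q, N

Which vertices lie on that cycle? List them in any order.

K, L, M, R

DFS with gray/black marking from M:
M gray
  L gray
    O gray
    O black
    R gray
      N gray
        N→O: O black — skip
      N black
      Q gray
        Q→O: O black — skip
      Q black
      K gray
        K→O: O black — skip
        K→Q: Q black — skip
        K→M: M is gray → back edge
Back edge closes the cycle M → L → R → K → M; its vertices are {K, L, M, R}.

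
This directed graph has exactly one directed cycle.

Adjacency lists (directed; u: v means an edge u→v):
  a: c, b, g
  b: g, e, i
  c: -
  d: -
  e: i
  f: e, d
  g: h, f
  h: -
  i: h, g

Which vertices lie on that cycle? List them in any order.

e, f, g, i

DFS with gray/black marking from e:
e gray
  i gray
    h gray
    h black
    g gray
      g→h: h black — skip
      f gray
        f→e: e is gray → back edge
Back edge closes the cycle e → i → g → f → e; its vertices are {e, f, g, i}.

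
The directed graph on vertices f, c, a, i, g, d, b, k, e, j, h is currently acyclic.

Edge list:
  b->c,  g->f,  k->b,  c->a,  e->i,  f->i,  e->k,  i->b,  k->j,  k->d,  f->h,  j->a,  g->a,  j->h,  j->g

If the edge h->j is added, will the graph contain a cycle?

Yes

Adding h→j creates a cycle iff j can already reach h.
Path from j: j → h.
So j → … → h → j is a cycle.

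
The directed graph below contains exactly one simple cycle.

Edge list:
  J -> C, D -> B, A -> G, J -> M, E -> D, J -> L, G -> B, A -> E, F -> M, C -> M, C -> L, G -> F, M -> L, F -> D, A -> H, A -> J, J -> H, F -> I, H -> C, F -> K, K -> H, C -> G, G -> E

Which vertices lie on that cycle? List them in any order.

C, F, G, H, K

DFS with gray/black marking from G:
G gray
  F gray
    I gray
    I black
    K gray
      H gray
        C gray
          C→G: G is gray → back edge
Back edge closes the cycle G → F → K → H → C → G; its vertices are {C, F, G, H, K}.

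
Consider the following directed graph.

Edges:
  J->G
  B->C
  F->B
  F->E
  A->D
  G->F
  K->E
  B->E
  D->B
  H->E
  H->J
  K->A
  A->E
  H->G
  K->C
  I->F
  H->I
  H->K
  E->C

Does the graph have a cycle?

No

DFS with white/gray/black marking, starting from J:
J gray
  G gray
    F gray
      E gray
        C gray
        C black
      E black
      B gray
        B→E: E black — skip
        B→C: C black — skip
      B black
    F black
  G black
J black
A gray
  A→E: E black — skip
  D gray
    D→B: B black — skip
  D black
A black
H gray
  I gray
    I→F: F black — skip
  I black
  H→G: G black — skip
  H→E: E black — skip
  H→J: J black — skip
  K gray
    K→A: A black — skip
    K→C: C black — skip
    K→E: E black — skip
  K black
H black
Every edge goes to a white or black vertex — no back edge, so the graph is acyclic.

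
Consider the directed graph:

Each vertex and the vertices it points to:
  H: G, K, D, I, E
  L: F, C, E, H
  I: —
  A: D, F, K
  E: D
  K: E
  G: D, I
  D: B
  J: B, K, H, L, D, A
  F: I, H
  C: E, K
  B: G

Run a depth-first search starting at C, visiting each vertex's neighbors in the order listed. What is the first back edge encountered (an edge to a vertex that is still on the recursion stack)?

G->D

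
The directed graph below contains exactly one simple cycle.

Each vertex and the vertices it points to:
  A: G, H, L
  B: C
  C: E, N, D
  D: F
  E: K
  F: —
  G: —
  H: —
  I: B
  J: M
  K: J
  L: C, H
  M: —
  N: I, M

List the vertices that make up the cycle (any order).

B, C, I, N

DFS with gray/black marking from C:
C gray
  E gray
    K gray
      J gray
        M gray
        M black
      J black
    K black
  E black
  N gray
    I gray
      B gray
        B→C: C is gray → back edge
Back edge closes the cycle C → N → I → B → C; its vertices are {B, C, I, N}.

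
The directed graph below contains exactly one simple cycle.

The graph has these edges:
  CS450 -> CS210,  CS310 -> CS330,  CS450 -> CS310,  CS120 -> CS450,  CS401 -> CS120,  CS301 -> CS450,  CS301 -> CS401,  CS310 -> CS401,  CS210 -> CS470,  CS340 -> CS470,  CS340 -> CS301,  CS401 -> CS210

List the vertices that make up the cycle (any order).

CS120, CS310, CS401, CS450

DFS with gray/black marking from CS401:
CS401 gray
  CS120 gray
    CS450 gray
      CS310 gray
        CS330 gray
        CS330 black
        CS310→CS401: CS401 is gray → back edge
Back edge closes the cycle CS401 → CS120 → CS450 → CS310 → CS401; its vertices are {CS120, CS310, CS401, CS450}.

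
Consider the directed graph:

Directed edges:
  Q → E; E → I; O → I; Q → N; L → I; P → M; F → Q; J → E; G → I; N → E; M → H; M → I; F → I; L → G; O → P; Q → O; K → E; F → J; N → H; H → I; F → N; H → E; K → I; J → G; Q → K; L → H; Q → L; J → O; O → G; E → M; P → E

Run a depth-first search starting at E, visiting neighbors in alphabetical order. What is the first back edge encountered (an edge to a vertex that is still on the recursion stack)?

H→E

DFS from E (visiting neighbors in alphabetical order); mark gray on enter, black on exit:
E gray
  I gray
  I black
  M gray
    H gray
      H→E: E is gray → back edge
First back edge: H → E.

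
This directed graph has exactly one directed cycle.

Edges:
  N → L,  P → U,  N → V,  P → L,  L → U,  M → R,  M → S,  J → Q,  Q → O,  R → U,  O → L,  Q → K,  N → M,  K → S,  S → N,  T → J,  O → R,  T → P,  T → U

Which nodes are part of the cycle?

DFS with gray/black marking from S:
S gray
  N gray
    M gray
      R gray
        U gray
        U black
      R black
      M→S: S is gray → back edge
Back edge closes the cycle S → N → M → S; its vertices are {M, N, S}.

M, N, S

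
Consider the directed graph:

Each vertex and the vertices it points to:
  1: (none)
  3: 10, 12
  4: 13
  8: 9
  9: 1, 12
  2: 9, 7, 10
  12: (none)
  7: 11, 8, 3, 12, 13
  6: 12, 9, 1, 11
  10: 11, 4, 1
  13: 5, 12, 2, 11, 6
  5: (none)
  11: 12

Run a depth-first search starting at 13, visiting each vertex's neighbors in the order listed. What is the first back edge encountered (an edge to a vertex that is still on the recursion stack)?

DFS from 13 (visiting each vertex's neighbors in the order listed); mark gray on enter, black on exit:
13 gray
  5 gray
  5 black
  12 gray
  12 black
  2 gray
    9 gray
      1 gray
      1 black
      9→12: 12 black — skip
    9 black
    7 gray
      11 gray
        11→12: 12 black — skip
      11 black
      8 gray
        8→9: 9 black — skip
      8 black
      3 gray
        10 gray
          10→11: 11 black — skip
          4 gray
            4→13: 13 is gray → back edge
First back edge: 4 → 13.

4→13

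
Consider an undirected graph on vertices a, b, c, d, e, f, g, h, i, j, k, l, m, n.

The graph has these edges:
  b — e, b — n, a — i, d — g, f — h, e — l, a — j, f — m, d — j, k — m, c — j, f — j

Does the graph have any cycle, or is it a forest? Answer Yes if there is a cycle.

DFS, tracking each vertex's parent; an edge to a visited non-parent vertex closes a cycle.
Start from h:
visit h (parent –)
  visit f (parent h)
    f–h: parent, skip
    visit m (parent f)
      visit k (parent m)
        k–m: parent, skip
      m–f: parent, skip
    visit j (parent f)
      visit d (parent j)
        visit g (parent d)
          g–d: parent, skip
        d–j: parent, skip
      j–f: parent, skip
      visit a (parent j)
        a–j: parent, skip
        visit i (parent a)
          i–a: parent, skip
      visit c (parent j)
        c–j: parent, skip
visit b (parent –)
  visit n (parent b)
    n–b: parent, skip
  visit e (parent b)
    e–b: parent, skip
    visit l (parent e)
      l–e: parent, skip
No non-parent visited neighbor found — the graph is a forest.

No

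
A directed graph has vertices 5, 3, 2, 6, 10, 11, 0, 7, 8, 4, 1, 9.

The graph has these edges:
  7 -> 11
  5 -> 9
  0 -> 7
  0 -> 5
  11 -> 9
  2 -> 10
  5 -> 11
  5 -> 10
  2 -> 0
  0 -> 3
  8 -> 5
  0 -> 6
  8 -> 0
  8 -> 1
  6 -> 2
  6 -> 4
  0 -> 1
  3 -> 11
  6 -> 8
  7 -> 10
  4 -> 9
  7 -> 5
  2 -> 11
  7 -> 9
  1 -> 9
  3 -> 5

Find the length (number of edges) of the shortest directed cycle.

For each vertex v, BFS finds the shortest path from v back to v.
The shortest such closed walk is 0 → 6 → 2 → 0, length 3.

3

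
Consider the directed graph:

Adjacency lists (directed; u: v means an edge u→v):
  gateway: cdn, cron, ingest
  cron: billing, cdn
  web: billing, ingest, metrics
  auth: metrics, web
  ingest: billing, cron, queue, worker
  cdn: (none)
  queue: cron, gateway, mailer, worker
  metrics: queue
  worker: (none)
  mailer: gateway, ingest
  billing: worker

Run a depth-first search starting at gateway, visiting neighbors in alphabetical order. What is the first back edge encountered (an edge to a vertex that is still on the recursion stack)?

queue→gateway

DFS from gateway (visiting neighbors in alphabetical order); mark gray on enter, black on exit:
gateway gray
  cdn gray
  cdn black
  cron gray
    billing gray
      worker gray
      worker black
    billing black
    cron→cdn: cdn black — skip
  cron black
  ingest gray
    ingest→billing: billing black — skip
    ingest→cron: cron black — skip
    queue gray
      queue→cron: cron black — skip
      queue→gateway: gateway is gray → back edge
First back edge: queue → gateway.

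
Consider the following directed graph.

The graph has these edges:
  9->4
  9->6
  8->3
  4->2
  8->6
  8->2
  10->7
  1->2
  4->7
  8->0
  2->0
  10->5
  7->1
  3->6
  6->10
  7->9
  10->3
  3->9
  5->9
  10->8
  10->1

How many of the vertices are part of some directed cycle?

A vertex is on a directed cycle iff it belongs to a strongly connected component of size ≥ 2 (or has a self-loop).
The vertices on cycles are {3, 4, 5, 6, 7, 8, 9, 10} — 8 in total.

8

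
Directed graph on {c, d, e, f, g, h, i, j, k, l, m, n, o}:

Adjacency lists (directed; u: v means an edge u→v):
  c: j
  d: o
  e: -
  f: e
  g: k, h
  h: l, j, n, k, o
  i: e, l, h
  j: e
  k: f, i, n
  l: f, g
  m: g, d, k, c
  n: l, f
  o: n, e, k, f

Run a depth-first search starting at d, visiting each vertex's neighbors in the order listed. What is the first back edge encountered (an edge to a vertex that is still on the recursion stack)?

i->l

DFS from d (visiting each vertex's neighbors in the order listed); mark gray on enter, black on exit:
d gray
  o gray
    n gray
      l gray
        f gray
          e gray
          e black
        f black
        g gray
          k gray
            k→f: f black — skip
            i gray
              i→e: e black — skip
              i→l: l is gray → back edge
First back edge: i → l.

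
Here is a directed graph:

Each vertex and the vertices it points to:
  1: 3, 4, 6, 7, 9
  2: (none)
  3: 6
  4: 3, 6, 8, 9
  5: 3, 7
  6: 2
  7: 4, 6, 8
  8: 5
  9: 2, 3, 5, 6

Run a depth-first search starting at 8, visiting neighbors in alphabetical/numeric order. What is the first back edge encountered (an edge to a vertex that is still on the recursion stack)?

4->8

DFS from 8 (visiting neighbors in alphabetical/numeric order); mark gray on enter, black on exit:
8 gray
  5 gray
    3 gray
      6 gray
        2 gray
        2 black
      6 black
    3 black
    7 gray
      4 gray
        4→3: 3 black — skip
        4→6: 6 black — skip
        4→8: 8 is gray → back edge
First back edge: 4 → 8.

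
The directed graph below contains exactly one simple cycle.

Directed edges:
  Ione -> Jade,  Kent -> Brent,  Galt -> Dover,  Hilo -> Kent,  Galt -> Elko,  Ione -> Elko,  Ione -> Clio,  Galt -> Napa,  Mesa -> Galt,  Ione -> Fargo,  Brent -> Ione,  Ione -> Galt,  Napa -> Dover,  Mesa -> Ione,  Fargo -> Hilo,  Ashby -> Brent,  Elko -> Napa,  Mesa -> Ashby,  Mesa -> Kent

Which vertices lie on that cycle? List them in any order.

DFS with gray/black marking from Ione:
Ione gray
  Fargo gray
    Hilo gray
      Kent gray
        Brent gray
          Brent→Ione: Ione is gray → back edge
Back edge closes the cycle Ione → Fargo → Hilo → Kent → Brent → Ione; its vertices are {Hilo, Ione, Kent, Brent, Fargo}.

Hilo, Ione, Kent, Brent, Fargo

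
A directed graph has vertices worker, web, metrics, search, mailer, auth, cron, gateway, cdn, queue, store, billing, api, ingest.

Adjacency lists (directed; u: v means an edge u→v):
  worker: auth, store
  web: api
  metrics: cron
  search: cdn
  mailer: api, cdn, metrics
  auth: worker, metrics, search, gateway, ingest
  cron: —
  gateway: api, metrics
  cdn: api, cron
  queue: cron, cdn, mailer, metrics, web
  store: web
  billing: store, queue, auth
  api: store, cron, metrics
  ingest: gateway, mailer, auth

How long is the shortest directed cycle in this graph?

2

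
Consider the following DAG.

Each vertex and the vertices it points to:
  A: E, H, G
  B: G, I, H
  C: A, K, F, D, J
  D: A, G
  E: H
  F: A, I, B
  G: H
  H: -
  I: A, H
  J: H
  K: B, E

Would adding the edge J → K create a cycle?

Adding J→K creates a cycle iff K can already reach J.
Explore from K: no path reaches J. The graph stays acyclic.

No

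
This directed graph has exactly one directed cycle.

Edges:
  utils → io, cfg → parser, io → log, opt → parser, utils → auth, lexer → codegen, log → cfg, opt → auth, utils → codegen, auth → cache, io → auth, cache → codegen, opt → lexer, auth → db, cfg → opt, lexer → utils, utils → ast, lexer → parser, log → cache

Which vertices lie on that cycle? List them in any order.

DFS with gray/black marking from cfg:
cfg gray
  opt gray
    parser gray
    parser black
    lexer gray
      codegen gray
      codegen black
      utils gray
        auth gray
          db gray
          db black
          cache gray
            cache→codegen: codegen black — skip
          cache black
        auth black
        io gray
          log gray
            log→cfg: cfg is gray → back edge
Back edge closes the cycle cfg → opt → lexer → utils → io → log → cfg; its vertices are {io, cfg, log, opt, lexer, utils}.

io, cfg, log, opt, lexer, utils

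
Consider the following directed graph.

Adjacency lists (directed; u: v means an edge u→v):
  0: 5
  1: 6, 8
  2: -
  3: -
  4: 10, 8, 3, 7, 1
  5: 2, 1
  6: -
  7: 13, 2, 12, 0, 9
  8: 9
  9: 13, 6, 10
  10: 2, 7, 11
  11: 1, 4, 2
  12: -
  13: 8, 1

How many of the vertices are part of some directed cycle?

10

A vertex is on a directed cycle iff it belongs to a strongly connected component of size ≥ 2 (or has a self-loop).
The vertices on cycles are {0, 1, 4, 5, 7, 8, 9, 10, 11, 13} — 10 in total.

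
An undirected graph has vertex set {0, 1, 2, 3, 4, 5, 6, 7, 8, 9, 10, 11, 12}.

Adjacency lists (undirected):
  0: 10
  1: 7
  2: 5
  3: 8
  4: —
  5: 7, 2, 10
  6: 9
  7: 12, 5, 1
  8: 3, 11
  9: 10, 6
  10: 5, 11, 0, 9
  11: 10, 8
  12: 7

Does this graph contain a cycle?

DFS, tracking each vertex's parent; an edge to a visited non-parent vertex closes a cycle.
Start from 7:
visit 7 (parent –)
  visit 12 (parent 7)
    12–7: parent, skip
  visit 5 (parent 7)
    5–7: parent, skip
    visit 2 (parent 5)
      2–5: parent, skip
    visit 10 (parent 5)
      10–5: parent, skip
      visit 11 (parent 10)
        11–10: parent, skip
        visit 8 (parent 11)
          visit 3 (parent 8)
            3–8: parent, skip
          8–11: parent, skip
      visit 0 (parent 10)
        0–10: parent, skip
      visit 9 (parent 10)
        9–10: parent, skip
        visit 6 (parent 9)
          6–9: parent, skip
  visit 1 (parent 7)
    1–7: parent, skip
visit 4 (parent –)
No non-parent visited neighbor found — the graph is a forest.

No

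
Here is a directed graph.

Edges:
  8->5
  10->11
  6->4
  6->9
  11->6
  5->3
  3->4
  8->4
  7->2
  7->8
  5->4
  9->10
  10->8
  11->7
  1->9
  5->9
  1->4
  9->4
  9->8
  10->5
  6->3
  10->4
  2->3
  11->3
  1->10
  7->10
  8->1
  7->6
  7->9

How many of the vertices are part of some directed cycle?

8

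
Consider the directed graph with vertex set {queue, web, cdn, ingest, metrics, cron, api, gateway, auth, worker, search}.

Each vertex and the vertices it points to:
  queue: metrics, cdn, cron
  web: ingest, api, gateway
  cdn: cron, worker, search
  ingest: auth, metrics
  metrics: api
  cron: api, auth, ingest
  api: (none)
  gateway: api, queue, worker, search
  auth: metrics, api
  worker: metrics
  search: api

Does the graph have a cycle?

DFS with white/gray/black marking, starting from search:
search gray
  api gray
  api black
search black
queue gray
  metrics gray
    metrics→api: api black — skip
  metrics black
  cdn gray
    cron gray
      cron→api: api black — skip
      auth gray
        auth→metrics: metrics black — skip
        auth→api: api black — skip
      auth black
      ingest gray
        ingest→auth: auth black — skip
        ingest→metrics: metrics black — skip
      ingest black
    cron black
    worker gray
      worker→metrics: metrics black — skip
    worker black
    cdn→search: search black — skip
  cdn black
  queue→cron: cron black — skip
queue black
web gray
  web→ingest: ingest black — skip
  web→api: api black — skip
  gateway gray
    gateway→api: api black — skip
    gateway→queue: queue black — skip
    gateway→worker: worker black — skip
    gateway→search: search black — skip
  gateway black
web black
Every edge goes to a white or black vertex — no back edge, so the graph is acyclic.

No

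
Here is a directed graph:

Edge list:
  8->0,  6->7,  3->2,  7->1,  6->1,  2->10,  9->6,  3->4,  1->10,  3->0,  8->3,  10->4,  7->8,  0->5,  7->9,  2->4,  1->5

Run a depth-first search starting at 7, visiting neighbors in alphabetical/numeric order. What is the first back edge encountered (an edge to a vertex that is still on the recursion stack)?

6->7

DFS from 7 (visiting neighbors in alphabetical/numeric order); mark gray on enter, black on exit:
7 gray
  1 gray
    5 gray
    5 black
    10 gray
      4 gray
      4 black
    10 black
  1 black
  8 gray
    0 gray
      0→5: 5 black — skip
    0 black
    3 gray
      3→0: 0 black — skip
      2 gray
        2→4: 4 black — skip
        2→10: 10 black — skip
      2 black
      3→4: 4 black — skip
    3 black
  8 black
  9 gray
    6 gray
      6→1: 1 black — skip
      6→7: 7 is gray → back edge
First back edge: 6 → 7.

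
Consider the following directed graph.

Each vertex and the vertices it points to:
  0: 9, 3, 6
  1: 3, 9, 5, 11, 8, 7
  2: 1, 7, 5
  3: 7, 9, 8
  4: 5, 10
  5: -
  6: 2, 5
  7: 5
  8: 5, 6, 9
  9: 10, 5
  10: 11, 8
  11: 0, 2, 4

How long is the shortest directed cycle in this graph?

3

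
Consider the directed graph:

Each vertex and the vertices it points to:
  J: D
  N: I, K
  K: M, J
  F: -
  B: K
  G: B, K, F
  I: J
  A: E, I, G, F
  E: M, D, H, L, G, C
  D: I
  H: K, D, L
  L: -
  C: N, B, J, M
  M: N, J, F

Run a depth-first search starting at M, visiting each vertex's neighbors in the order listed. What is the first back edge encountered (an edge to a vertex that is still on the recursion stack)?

D->I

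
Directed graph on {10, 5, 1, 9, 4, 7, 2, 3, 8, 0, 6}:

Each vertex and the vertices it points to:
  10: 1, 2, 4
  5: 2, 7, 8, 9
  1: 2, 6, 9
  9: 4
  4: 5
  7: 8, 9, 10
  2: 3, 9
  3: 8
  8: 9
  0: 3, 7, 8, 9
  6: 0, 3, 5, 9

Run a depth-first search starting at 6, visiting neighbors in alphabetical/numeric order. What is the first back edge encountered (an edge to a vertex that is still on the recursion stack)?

2→3

DFS from 6 (visiting neighbors in alphabetical/numeric order); mark gray on enter, black on exit:
6 gray
  0 gray
    3 gray
      8 gray
        9 gray
          4 gray
            5 gray
              2 gray
                2→3: 3 is gray → back edge
First back edge: 2 → 3.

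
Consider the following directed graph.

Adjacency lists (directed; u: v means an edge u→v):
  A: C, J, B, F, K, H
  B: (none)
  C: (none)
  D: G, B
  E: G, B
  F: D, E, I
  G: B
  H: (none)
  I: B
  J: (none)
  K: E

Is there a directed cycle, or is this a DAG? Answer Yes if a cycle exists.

DFS with white/gray/black marking, starting from E:
E gray
  G gray
    B gray
    B black
  G black
  E→B: B black — skip
E black
A gray
  C gray
  C black
  J gray
  J black
  A→B: B black — skip
  F gray
    D gray
      D→G: G black — skip
      D→B: B black — skip
    D black
    F→E: E black — skip
    I gray
      I→B: B black — skip
    I black
  F black
  K gray
    K→E: E black — skip
  K black
  H gray
  H black
A black
Every edge goes to a white or black vertex — no back edge, so the graph is acyclic.

No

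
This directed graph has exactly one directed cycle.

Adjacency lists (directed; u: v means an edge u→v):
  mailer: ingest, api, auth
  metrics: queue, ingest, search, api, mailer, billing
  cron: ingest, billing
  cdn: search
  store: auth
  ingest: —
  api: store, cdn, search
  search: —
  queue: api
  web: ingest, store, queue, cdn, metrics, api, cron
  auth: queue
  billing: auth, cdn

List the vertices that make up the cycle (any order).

api, auth, queue, store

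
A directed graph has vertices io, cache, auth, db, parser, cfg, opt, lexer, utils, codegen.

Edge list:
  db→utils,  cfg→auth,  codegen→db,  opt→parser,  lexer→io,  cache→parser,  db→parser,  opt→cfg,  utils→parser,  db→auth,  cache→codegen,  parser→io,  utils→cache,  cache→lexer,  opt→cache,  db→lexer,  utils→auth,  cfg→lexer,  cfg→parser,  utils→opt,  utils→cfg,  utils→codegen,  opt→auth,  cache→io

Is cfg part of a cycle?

No

cfg lies on a cycle iff there is a path from cfg back to itself.
Exploring from cfg, it never reaches itself; equivalently, its strongly connected component is a singleton.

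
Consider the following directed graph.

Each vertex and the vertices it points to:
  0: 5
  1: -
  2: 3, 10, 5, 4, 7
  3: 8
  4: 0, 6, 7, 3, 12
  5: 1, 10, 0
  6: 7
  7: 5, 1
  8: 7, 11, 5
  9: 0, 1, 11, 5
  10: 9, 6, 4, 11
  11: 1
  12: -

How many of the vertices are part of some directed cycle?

A vertex is on a directed cycle iff it belongs to a strongly connected component of size ≥ 2 (or has a self-loop).
The vertices on cycles are {0, 3, 4, 5, 6, 7, 8, 9, 10} — 9 in total.

9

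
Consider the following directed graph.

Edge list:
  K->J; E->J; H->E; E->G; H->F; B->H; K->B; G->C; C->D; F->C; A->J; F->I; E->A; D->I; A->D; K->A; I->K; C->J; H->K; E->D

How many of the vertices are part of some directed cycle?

A vertex is on a directed cycle iff it belongs to a strongly connected component of size ≥ 2 (or has a self-loop).
The vertices on cycles are {A, B, C, D, E, F, G, H, I, K} — 10 in total.

10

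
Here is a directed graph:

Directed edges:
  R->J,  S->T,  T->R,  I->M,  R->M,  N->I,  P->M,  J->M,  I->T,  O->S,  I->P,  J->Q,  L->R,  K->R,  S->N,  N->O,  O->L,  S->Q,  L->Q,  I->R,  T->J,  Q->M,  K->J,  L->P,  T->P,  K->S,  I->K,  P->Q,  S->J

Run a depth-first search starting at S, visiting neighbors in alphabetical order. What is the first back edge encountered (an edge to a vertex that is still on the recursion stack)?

DFS from S (visiting neighbors in alphabetical order); mark gray on enter, black on exit:
S gray
  J gray
    M gray
    M black
    Q gray
      Q→M: M black — skip
    Q black
  J black
  N gray
    I gray
      K gray
        K→J: J black — skip
        R gray
          R→J: J black — skip
          R→M: M black — skip
        R black
        K→S: S is gray → back edge
First back edge: K → S.

K→S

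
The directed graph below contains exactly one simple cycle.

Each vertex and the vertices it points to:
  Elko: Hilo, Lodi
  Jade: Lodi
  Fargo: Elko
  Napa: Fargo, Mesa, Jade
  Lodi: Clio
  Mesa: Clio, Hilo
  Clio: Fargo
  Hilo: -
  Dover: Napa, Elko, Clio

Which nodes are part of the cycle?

Clio, Elko, Lodi, Fargo

DFS with gray/black marking from Fargo:
Fargo gray
  Elko gray
    Hilo gray
    Hilo black
    Lodi gray
      Clio gray
        Clio→Fargo: Fargo is gray → back edge
Back edge closes the cycle Fargo → Elko → Lodi → Clio → Fargo; its vertices are {Clio, Elko, Lodi, Fargo}.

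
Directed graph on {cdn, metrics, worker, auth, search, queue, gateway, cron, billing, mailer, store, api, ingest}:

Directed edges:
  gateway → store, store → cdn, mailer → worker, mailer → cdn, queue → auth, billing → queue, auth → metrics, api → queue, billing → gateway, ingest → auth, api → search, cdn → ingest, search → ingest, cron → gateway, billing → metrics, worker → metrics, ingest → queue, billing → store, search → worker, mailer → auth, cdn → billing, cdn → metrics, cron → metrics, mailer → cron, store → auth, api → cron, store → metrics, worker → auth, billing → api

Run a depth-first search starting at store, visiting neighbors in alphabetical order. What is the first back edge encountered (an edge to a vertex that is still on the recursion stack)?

gateway→store

DFS from store (visiting neighbors in alphabetical order); mark gray on enter, black on exit:
store gray
  auth gray
    metrics gray
    metrics black
  auth black
  cdn gray
    billing gray
      api gray
        cron gray
          gateway gray
            gateway→store: store is gray → back edge
First back edge: gateway → store.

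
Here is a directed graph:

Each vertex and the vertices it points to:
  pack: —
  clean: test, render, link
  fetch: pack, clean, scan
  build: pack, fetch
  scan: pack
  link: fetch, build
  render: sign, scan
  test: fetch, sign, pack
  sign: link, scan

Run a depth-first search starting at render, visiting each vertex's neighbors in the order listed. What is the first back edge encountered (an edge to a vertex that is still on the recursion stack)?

test→fetch

DFS from render (visiting each vertex's neighbors in the order listed); mark gray on enter, black on exit:
render gray
  sign gray
    link gray
      fetch gray
        pack gray
        pack black
        clean gray
          test gray
            test→fetch: fetch is gray → back edge
First back edge: test → fetch.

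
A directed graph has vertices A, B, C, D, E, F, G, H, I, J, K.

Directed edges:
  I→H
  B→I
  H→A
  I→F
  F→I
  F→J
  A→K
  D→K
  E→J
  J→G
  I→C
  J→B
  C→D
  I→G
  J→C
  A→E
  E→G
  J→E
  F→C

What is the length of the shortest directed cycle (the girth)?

2

For each vertex v, BFS finds the shortest path from v back to v.
The shortest such closed walk is I → F → I, length 2.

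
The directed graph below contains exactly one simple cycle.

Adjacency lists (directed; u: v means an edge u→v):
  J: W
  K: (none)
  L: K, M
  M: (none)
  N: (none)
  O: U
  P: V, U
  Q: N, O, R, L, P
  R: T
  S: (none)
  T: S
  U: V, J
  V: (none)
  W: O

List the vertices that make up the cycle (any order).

DFS with gray/black marking from O:
O gray
  U gray
    V gray
    V black
    J gray
      W gray
        W→O: O is gray → back edge
Back edge closes the cycle O → U → J → W → O; its vertices are {J, O, U, W}.

J, O, U, W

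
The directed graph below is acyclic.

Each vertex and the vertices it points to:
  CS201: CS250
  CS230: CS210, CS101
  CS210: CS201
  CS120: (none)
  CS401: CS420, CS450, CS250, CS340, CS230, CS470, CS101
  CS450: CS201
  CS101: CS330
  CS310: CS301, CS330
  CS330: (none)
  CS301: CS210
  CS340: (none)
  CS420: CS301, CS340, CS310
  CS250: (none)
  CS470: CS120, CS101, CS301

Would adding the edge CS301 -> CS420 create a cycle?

Adding CS301→CS420 creates a cycle iff CS420 can already reach CS301.
Path from CS420: CS420 → CS301.
So CS420 → … → CS301 → CS420 is a cycle.

Yes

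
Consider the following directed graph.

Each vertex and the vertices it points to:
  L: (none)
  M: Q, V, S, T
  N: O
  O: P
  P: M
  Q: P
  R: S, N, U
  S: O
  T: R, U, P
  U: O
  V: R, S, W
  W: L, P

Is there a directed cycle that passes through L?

L lies on a cycle iff there is a path from L back to itself.
Exploring from L, it never reaches itself; equivalently, its strongly connected component is a singleton.

No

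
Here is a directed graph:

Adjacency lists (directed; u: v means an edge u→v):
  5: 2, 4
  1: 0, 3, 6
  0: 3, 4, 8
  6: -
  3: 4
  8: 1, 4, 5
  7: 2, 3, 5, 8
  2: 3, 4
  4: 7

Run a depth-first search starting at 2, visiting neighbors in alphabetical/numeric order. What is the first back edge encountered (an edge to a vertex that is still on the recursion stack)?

7->2

DFS from 2 (visiting neighbors in alphabetical/numeric order); mark gray on enter, black on exit:
2 gray
  3 gray
    4 gray
      7 gray
        7→2: 2 is gray → back edge
First back edge: 7 → 2.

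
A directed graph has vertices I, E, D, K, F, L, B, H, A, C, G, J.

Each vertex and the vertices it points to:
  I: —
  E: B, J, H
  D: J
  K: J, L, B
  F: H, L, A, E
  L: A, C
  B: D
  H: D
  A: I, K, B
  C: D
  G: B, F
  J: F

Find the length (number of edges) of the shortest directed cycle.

3

For each vertex v, BFS finds the shortest path from v back to v.
The shortest such closed walk is F → E → J → F, length 3.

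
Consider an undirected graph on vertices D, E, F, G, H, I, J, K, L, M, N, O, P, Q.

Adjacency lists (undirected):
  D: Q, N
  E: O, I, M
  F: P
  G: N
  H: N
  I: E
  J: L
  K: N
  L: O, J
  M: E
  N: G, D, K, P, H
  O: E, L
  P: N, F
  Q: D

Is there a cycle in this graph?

DFS, tracking each vertex's parent; an edge to a visited non-parent vertex closes a cycle.
Start from O:
visit O (parent –)
  visit E (parent O)
    E–O: parent, skip
    visit I (parent E)
      I–E: parent, skip
    visit M (parent E)
      M–E: parent, skip
  visit L (parent O)
    L–O: parent, skip
    visit J (parent L)
      J–L: parent, skip
visit D (parent –)
  visit Q (parent D)
    Q–D: parent, skip
  visit N (parent D)
    visit G (parent N)
      G–N: parent, skip
    N–D: parent, skip
    visit K (parent N)
      K–N: parent, skip
    visit P (parent N)
      P–N: parent, skip
      visit F (parent P)
        F–P: parent, skip
    visit H (parent N)
      H–N: parent, skip
No non-parent visited neighbor found — the graph is a forest.

No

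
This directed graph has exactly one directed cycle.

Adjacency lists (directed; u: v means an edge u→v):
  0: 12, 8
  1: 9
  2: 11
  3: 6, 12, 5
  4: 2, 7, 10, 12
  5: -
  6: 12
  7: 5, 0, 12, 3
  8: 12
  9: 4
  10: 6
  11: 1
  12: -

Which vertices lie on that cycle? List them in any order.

1, 2, 4, 9, 11

DFS with gray/black marking from 9:
9 gray
  4 gray
    2 gray
      11 gray
        1 gray
          1→9: 9 is gray → back edge
Back edge closes the cycle 9 → 4 → 2 → 11 → 1 → 9; its vertices are {1, 2, 4, 9, 11}.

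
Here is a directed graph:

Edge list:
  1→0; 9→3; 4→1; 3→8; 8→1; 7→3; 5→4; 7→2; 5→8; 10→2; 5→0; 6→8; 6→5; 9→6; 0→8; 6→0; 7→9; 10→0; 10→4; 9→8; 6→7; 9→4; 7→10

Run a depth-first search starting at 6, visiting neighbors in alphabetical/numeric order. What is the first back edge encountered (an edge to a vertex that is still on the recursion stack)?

1->0

DFS from 6 (visiting neighbors in alphabetical/numeric order); mark gray on enter, black on exit:
6 gray
  0 gray
    8 gray
      1 gray
        1→0: 0 is gray → back edge
First back edge: 1 → 0.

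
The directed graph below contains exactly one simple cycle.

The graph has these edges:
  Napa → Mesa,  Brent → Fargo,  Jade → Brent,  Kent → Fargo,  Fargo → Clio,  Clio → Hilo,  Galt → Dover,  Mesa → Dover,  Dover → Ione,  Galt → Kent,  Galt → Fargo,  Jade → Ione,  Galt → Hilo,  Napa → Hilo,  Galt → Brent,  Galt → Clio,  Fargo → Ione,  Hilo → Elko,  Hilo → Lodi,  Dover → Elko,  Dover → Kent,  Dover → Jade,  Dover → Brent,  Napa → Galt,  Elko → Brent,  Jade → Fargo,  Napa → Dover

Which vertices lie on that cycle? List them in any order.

Clio, Elko, Hilo, Brent, Fargo

DFS with gray/black marking from Clio:
Clio gray
  Hilo gray
    Elko gray
      Brent gray
        Fargo gray
          Ione gray
          Ione black
          Fargo→Clio: Clio is gray → back edge
Back edge closes the cycle Clio → Hilo → Elko → Brent → Fargo → Clio; its vertices are {Clio, Elko, Hilo, Brent, Fargo}.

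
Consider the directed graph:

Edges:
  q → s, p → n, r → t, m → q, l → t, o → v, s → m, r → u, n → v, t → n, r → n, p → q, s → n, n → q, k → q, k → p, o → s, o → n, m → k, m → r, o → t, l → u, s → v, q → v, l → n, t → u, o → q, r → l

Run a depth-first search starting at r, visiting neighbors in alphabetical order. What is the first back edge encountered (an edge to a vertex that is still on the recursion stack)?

DFS from r (visiting neighbors in alphabetical order); mark gray on enter, black on exit:
r gray
  l gray
    n gray
      q gray
        s gray
          m gray
            k gray
              p gray
                p→n: n is gray → back edge
First back edge: p → n.

p->n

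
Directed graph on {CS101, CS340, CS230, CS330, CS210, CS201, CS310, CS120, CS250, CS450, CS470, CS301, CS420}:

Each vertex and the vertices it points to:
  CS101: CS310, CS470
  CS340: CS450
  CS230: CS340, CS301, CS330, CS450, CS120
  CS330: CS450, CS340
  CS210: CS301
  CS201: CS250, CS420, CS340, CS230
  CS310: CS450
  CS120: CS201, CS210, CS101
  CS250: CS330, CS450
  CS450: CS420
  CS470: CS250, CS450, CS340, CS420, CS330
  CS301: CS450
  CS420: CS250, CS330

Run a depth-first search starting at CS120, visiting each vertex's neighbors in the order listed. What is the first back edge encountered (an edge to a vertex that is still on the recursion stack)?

CS420→CS250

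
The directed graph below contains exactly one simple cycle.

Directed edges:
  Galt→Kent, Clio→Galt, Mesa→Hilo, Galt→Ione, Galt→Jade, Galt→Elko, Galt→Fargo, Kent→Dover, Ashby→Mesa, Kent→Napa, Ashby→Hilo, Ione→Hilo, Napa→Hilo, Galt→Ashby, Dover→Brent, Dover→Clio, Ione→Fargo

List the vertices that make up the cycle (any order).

Clio, Galt, Kent, Dover

DFS with gray/black marking from Dover:
Dover gray
  Brent gray
  Brent black
  Clio gray
    Galt gray
      Jade gray
      Jade black
      Fargo gray
      Fargo black
      Ione gray
        Hilo gray
        Hilo black
        Ione→Fargo: Fargo black — skip
      Ione black
      Ashby gray
        Ashby→Hilo: Hilo black — skip
        Mesa gray
          Mesa→Hilo: Hilo black — skip
        Mesa black
      Ashby black
      Elko gray
      Elko black
      Kent gray
        Napa gray
          Napa→Hilo: Hilo black — skip
        Napa black
        Kent→Dover: Dover is gray → back edge
Back edge closes the cycle Dover → Clio → Galt → Kent → Dover; its vertices are {Clio, Galt, Kent, Dover}.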